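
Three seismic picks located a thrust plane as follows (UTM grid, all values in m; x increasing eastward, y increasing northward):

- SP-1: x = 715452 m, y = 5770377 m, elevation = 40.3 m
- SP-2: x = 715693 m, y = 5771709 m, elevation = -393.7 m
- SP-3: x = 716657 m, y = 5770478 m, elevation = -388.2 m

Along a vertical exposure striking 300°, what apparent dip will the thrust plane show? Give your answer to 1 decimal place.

Two edge vectors: SP-1→SP-2 = (241, 1332, -434), SP-1→SP-3 = (1205, 101, -428.5).
Normal n = (SP-1→SP-2) × (SP-1→SP-3) = (-526928, -419701.5, -1580719).
So ∂z/∂x = −n_x/n_z = −0.33335 and ∂z/∂y = −n_y/n_z = −0.26551.
Unit vector along 300° is (sin 300°, cos 300°) = (-0.8660, 0.5000).
Slope in that direction = a·(-0.8660) + b·(0.5000) = 0.15593.
Apparent dip = arctan|0.15593| = 8.9° (true dip is 23.1°, so apparent ≤ true as expected).

8.9°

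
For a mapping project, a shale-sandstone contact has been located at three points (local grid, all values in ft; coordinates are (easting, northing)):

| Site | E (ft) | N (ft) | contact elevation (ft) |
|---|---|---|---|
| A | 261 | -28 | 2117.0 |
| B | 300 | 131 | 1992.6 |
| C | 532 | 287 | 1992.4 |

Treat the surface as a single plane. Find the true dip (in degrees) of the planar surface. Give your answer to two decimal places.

48.45°

Two edge vectors: A→B = (39, 159, -124.4), A→C = (271, 315, -124.6).
Normal n = (A→B) × (A→C) = (19374.6, -28853, -30804).
So ∂z/∂E = −n_x/n_z = 0.62896 and ∂z/∂N = −n_y/n_z = −0.93666.
Gradient magnitude |∇z| = √(a² + b²) = √(0.39560 + 0.87734) = 1.12824.
True dip = arctan(1.12824) = 48.45°, dipping toward NW (azimuth ≈ 326°).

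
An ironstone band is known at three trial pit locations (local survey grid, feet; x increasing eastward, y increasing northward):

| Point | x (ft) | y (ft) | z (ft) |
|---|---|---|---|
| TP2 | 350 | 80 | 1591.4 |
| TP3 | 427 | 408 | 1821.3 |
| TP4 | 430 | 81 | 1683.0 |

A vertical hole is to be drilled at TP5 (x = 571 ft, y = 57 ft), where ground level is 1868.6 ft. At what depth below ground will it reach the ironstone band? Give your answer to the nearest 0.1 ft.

Two edge vectors: TP2→TP3 = (77, 328, 229.9), TP2→TP4 = (80, 1, 91.6).
Normal n = (TP2→TP3) × (TP2→TP4) = (29814.9, 11338.8, -26163).
So ∂z/∂x = −n_x/n_z = 1.13958 and ∂z/∂y = −n_y/n_z = 0.43339.
Intercept c from TP2: 1591.4 − 398.85 − 34.67 = 1157.87.
At (571, 57): z_contact = 650.70 + 24.70 + 1157.87 = 1833.28 ft.
Depth below ground = 1868.6 − 1833.28 = 35.3 ft.

35.3 ft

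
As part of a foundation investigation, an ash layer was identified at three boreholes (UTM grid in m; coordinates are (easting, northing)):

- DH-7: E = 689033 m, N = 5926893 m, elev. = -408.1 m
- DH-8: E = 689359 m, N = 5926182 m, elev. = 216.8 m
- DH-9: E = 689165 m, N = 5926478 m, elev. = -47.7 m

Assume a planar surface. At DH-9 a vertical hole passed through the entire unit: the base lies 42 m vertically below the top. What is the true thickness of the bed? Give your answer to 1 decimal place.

32.0 m

Two edge vectors: DH-7→DH-8 = (326, -711, 624.9), DH-7→DH-9 = (132, -415, 360.4).
Normal n = (DH-7→DH-8) × (DH-7→DH-9) = (3089.1, -35003.6, -41438).
So ∂z/∂E = −n_x/n_z = 0.07455 and ∂z/∂N = −n_y/n_z = −0.84472.
|∇z| = √(a²+b²) = 0.84801, so dip δ = arctan(0.84801) = 40.30°.
True thickness = vertical thickness × cos δ = 42 × cos 40.30° = 32.0 m.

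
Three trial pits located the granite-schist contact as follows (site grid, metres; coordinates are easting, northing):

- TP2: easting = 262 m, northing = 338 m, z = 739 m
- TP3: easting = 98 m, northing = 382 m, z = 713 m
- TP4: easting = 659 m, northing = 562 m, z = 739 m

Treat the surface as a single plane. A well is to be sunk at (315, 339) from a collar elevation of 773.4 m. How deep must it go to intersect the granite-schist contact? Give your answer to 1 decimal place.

Let the plane be z = a·easting + b·northing + c.
TP3−TP2: −164a + 44b = −26;  TP4−TP2: 397a + 224b = 0.
Solving gives a = 0.10745, b = −0.19043.
Then c = 739 − a·262 − b·338 = 775.21.
At (315, 339): z_contact = 33.85 − 64.56 + 775.21 = 744.50 m.
Depth below ground = 773.4 − 744.50 = 28.9 m.

28.9 m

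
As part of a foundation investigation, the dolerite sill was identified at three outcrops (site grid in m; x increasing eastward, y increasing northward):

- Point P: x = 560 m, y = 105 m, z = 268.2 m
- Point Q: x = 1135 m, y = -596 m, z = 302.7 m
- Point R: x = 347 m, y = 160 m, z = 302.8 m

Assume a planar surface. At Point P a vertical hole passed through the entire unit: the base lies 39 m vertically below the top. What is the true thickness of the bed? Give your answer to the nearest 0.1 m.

Two edge vectors: Point P→Point Q = (575, -701, 34.5), Point P→Point R = (-213, 55, 34.6).
Normal n = (Point P→Point Q) × (Point P→Point R) = (-26152.1, -27243.5, -117688).
So ∂z/∂x = −n_x/n_z = −0.22222 and ∂z/∂y = −n_y/n_z = −0.23149.
|∇z| = √(a²+b²) = 0.32088, so dip δ = arctan(0.32088) = 17.79°.
True thickness = vertical thickness × cos δ = 39 × cos 17.79° = 37.1 m.

37.1 m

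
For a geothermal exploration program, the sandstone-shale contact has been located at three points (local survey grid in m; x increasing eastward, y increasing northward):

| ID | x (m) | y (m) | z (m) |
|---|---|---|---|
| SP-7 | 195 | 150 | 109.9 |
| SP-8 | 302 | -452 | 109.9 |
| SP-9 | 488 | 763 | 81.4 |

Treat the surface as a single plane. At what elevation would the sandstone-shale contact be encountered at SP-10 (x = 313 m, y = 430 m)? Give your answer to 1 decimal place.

Let the plane be z = a·x + b·y + c.
SP-8−SP-7: 107a − 602b = 0;  SP-9−SP-7: 293a + 613b = −28.5.
Solving gives a = −0.07090, b = −0.01260.
Then c = 109.9 − a·195 − b·150 = 125.62.
At (313, 430): z = −22.2 − 5.4 + 125.62 = 98.0 m.

98.0 m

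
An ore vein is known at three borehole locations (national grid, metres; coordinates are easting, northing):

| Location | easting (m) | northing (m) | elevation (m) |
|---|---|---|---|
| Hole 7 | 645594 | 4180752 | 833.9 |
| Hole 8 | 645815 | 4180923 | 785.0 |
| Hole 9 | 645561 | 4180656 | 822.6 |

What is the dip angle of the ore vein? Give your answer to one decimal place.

Two edge vectors: Hole 7→Hole 8 = (221, 171, -48.9), Hole 7→Hole 9 = (-33, -96, -11.3).
Normal n = (Hole 7→Hole 8) × (Hole 7→Hole 9) = (-6626.7, 4111, -15573).
So ∂z/∂easting = −n_x/n_z = −0.42552 and ∂z/∂northing = −n_y/n_z = 0.26398.
Gradient magnitude |∇z| = √(a² + b²) = √(0.18107 + 0.06969) = 0.50076.
True dip = arctan(0.50076) = 26.6°, dipping toward ESE (azimuth ≈ 122°).

26.6°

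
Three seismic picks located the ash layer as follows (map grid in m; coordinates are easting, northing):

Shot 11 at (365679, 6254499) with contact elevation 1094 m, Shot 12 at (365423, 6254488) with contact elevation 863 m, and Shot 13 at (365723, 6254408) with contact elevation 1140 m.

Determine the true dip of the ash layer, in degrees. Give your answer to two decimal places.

42.23°

Two edge vectors: Shot 11→Shot 12 = (-256, -11, -231), Shot 11→Shot 13 = (44, -91, 46).
Normal n = (Shot 11→Shot 12) × (Shot 11→Shot 13) = (-21527, 1612, 23780).
So ∂z/∂easting = −n_x/n_z = 0.90526 and ∂z/∂northing = −n_y/n_z = −0.06779.
Gradient magnitude |∇z| = √(a² + b²) = √(0.81949 + 0.00460) = 0.90779.
True dip = arctan(0.90779) = 42.23°, dipping toward W (azimuth ≈ 274°).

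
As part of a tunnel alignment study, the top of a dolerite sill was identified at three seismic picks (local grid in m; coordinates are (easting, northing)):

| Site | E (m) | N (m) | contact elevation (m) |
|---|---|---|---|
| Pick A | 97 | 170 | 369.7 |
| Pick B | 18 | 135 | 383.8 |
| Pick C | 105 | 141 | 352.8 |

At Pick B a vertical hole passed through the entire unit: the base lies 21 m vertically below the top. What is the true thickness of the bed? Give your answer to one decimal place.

Let the plane be z = a·E + b·N + c.
Pick B−Pick A: −79a − 35b = 14.1;  Pick C−Pick A: 8a − 29b = −16.9.
Solving gives a = −0.38911, b = 0.47542.
|∇z| = √(a²+b²) = 0.61435, so dip δ = arctan(0.61435) = 31.56°.
True thickness = vertical thickness × cos δ = 21 × cos 31.56° = 17.9 m.

17.9 m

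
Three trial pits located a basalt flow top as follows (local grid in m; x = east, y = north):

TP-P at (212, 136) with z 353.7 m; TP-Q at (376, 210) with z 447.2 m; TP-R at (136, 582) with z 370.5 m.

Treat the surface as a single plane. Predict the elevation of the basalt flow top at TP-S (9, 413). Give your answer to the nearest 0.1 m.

284.1 m

Let the plane be z = a·x + b·y + c.
TP-Q−TP-P: 164a + 74b = 93.5;  TP-R−TP-P: −76a + 446b = 16.8.
Solving gives a = 0.51363, b = 0.12519.
Then c = 353.7 − a·212 − b·136 = 227.78.
At (9, 413): z = 4.6 + 51.7 + 227.78 = 284.1 m.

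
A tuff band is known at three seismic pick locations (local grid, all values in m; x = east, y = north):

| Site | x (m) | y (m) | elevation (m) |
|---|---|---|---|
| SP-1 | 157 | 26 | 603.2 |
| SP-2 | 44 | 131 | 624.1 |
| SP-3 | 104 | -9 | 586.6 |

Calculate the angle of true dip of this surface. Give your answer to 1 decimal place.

Two edge vectors: SP-1→SP-2 = (-113, 105, 20.9), SP-1→SP-3 = (-53, -35, -16.6).
Normal n = (SP-1→SP-2) × (SP-1→SP-3) = (-1011.5, -2983.5, 9520).
So ∂z/∂x = −n_x/n_z = 0.10625 and ∂z/∂y = −n_y/n_z = 0.31339.
Gradient magnitude |∇z| = √(a² + b²) = √(0.01129 + 0.09822) = 0.33091.
True dip = arctan(0.33091) = 18.3°, dipping toward SSW (azimuth ≈ 199°).

18.3°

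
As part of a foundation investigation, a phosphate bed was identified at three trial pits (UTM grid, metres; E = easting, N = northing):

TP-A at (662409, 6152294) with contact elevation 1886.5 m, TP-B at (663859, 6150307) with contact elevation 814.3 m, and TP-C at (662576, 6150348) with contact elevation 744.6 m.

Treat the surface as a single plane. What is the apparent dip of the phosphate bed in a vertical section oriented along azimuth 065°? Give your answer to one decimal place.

Two edge vectors: TP-A→TP-B = (1450, -1987, -1072.2), TP-A→TP-C = (167, -1946, -1141.9).
Normal n = (TP-A→TP-B) × (TP-A→TP-C) = (182454.1, 1476697.6, -2489871).
So ∂z/∂E = −n_x/n_z = 0.07328 and ∂z/∂N = −n_y/n_z = 0.59308.
Unit vector along 065° is (sin 65°, cos 65°) = (0.9063, 0.4226).
Slope in that direction = a·(0.9063) + b·(0.4226) = 0.31706.
Apparent dip = arctan|0.31706| = 17.6° (true dip is 30.9°, so apparent ≤ true as expected).

17.6°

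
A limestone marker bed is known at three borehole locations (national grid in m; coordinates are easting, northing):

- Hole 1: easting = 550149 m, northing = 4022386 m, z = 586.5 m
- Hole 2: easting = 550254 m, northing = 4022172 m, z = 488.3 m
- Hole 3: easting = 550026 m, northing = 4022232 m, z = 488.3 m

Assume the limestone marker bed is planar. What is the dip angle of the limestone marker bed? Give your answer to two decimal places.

Let the plane be z = a·easting + b·northing + c.
Hole 2−Hole 1: 105a − 214b = −98.2;  Hole 3−Hole 1: −123a − 154b = −98.2.
Solving gives a = 0.13866, b = 0.52691.
Gradient magnitude |∇z| = √(a² + b²) = √(0.01923 + 0.27764) = 0.54485.
True dip = arctan(0.54485) = 28.58°, dipping toward SSW (azimuth ≈ 195°).

28.58°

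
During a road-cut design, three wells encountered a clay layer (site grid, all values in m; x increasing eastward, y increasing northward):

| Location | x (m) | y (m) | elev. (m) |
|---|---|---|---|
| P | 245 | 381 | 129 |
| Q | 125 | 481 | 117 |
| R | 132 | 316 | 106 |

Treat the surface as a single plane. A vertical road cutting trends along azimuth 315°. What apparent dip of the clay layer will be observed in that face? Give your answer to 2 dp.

3.55°

Let the plane be z = a·x + b·y + c.
Q−P: −120a + 100b = −12;  R−P: −113a − 65b = −23.
Solving gives a = 0.16126, b = 0.07351.
Unit vector along 315° is (sin 315°, cos 315°) = (-0.7071, 0.7071).
Slope in that direction = a·(-0.7071) + b·(0.7071) = −0.06205.
Apparent dip = arctan|0.06205| = 3.55° (true dip is 10.0°, so apparent ≤ true as expected).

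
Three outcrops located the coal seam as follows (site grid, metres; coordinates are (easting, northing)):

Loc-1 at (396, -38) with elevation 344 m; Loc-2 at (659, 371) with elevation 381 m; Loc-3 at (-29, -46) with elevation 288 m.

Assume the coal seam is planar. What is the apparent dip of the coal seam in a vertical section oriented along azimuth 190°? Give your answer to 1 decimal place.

Let the plane be z = a·E + b·N + c.
Loc-2−Loc-1: 263a + 409b = 37;  Loc-3−Loc-1: −425a − 8b = −56.
Solving gives a = 0.13166, b = 0.00581.
Unit vector along 190° is (sin 190°, cos 190°) = (-0.1736, -0.9848).
Slope in that direction = a·(-0.1736) + b·(-0.9848) = −0.02858.
Apparent dip = arctan|0.02858| = 1.6° (true dip is 7.5°, so apparent ≤ true as expected).

1.6°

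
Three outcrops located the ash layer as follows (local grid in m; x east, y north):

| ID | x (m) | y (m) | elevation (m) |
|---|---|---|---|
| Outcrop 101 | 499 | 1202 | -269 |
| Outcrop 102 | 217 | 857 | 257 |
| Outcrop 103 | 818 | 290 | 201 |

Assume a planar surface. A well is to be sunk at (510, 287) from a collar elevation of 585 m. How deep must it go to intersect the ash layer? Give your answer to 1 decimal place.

Two edge vectors: Outcrop 101→Outcrop 102 = (-282, -345, 526), Outcrop 101→Outcrop 103 = (319, -912, 470).
Normal n = (Outcrop 101→Outcrop 102) × (Outcrop 101→Outcrop 103) = (317562, 300334, 367239).
So ∂z/∂x = −n_x/n_z = −0.864728 and ∂z/∂y = −n_y/n_z = −0.817816.
Intercept c from Outcrop 101: -269 + 431.50 + 983.02 = 1145.51.
At (510, 287): z_contact = −441.01 − 234.71 + 1145.51 = 469.79 m.
Depth below ground = 585 − 469.79 = 115.2 m.

115.2 m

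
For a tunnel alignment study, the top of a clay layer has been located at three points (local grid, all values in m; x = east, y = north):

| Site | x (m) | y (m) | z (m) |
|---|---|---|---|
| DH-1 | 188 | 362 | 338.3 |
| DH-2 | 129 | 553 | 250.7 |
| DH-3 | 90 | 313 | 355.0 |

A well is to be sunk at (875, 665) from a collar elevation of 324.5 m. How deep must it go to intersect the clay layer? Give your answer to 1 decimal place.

Two edge vectors: DH-1→DH-2 = (-59, 191, -87.6), DH-1→DH-3 = (-98, -49, 16.7).
Normal n = (DH-1→DH-2) × (DH-1→DH-3) = (-1102.7, 9570.1, 21609).
So ∂z/∂x = −n_x/n_z = 0.05103 and ∂z/∂y = −n_y/n_z = −0.44288.
Intercept c from DH-1: 338.3 − 9.59 + 160.32 = 489.03.
At (875, 665): z_contact = 44.65 − 294.51 + 489.03 = 239.17 m.
Depth below ground = 324.5 − 239.17 = 85.3 m.

85.3 m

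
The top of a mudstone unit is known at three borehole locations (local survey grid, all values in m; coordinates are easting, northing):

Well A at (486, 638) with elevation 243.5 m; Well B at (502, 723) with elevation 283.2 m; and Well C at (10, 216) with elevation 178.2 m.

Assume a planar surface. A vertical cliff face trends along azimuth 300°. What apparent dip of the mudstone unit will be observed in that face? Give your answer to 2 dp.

Two edge vectors: Well A→Well B = (16, 85, 39.7), Well A→Well C = (-476, -422, -65.3).
Normal n = (Well A→Well B) × (Well A→Well C) = (11202.9, -17852.4, 33708).
So ∂z/∂easting = −n_x/n_z = −0.33235 and ∂z/∂northing = −n_y/n_z = 0.52962.
Unit vector along 300° is (sin 300°, cos 300°) = (-0.8660, 0.5000).
Slope in that direction = a·(-0.8660) + b·(0.5000) = 0.55263.
Apparent dip = arctan|0.55263| = 28.93° (true dip is 32.0°, so apparent ≤ true as expected).

28.93°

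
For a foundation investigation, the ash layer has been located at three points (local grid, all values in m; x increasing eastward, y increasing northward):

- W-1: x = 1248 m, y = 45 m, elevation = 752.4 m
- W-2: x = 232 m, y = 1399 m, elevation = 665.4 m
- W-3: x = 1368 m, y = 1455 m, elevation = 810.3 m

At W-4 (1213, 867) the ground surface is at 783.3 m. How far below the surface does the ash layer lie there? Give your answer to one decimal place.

Let the plane be z = a·x + b·y + c.
W-2−W-1: −1016a + 1354b = −87;  W-3−W-1: 120a + 1410b = 57.9.
Solving gives a = 0.126057, b = 0.030336.
Then c = 752.4 − a·1248 − b·45 = 593.72.
At (1213, 867): z_contact = 152.91 + 26.30 + 593.72 = 772.92 m.
Depth below ground = 783.3 − 772.92 = 10.4 m.

10.4 m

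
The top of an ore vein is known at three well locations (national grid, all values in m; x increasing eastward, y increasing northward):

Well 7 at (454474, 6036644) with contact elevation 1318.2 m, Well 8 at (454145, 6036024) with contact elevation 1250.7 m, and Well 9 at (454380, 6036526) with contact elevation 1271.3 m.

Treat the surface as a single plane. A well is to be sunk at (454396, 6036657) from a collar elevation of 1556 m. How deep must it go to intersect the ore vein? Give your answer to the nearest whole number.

Let the plane be z = a·x + b·y + c.
Well 8−Well 7: −329a − 620b = −67.5;  Well 9−Well 7: −94a − 118b = −46.9.
Solving gives a = 1.08505499, b = −0.46690821.
Then c = 1318.2 − a·454474 − b·6036644 = 2326747.58.
At (454396, 6036657): z_contact = 493044.6 − 2818564.7 + 2326747.58 = 1227.5 m.
Depth below ground = 1556 − 1227.5 = 329 m.

329 m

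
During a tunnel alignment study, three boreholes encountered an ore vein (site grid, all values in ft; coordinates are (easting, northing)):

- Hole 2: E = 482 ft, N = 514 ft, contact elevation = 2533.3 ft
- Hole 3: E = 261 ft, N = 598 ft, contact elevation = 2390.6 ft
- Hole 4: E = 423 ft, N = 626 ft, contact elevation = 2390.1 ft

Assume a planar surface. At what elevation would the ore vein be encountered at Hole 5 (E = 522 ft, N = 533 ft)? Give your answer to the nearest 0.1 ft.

2519.0 ft

Let the plane be z = a·E + b·N + c.
Hole 3−Hole 2: −221a + 84b = −142.7;  Hole 4−Hole 2: −59a + 112b = −143.2.
Solving gives a = 0.19972, b = −1.17336.
Then c = 2533.3 − a·482 − b·514 = 3040.15.
At (522, 533): z = 104.3 − 625.4 + 3040.15 = 2519.0 ft.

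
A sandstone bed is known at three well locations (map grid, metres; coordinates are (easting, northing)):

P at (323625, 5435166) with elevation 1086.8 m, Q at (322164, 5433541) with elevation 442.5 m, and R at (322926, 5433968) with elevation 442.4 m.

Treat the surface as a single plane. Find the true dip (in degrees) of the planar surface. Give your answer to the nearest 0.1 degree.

42.5°

Two edge vectors: P→Q = (-1461, -1625, -644.3), P→R = (-699, -1198, -644.4).
Normal n = (P→Q) × (P→R) = (275278.6, -491102.7, 614403).
So ∂z/∂E = −n_x/n_z = −0.44804 and ∂z/∂N = −n_y/n_z = 0.79932.
Gradient magnitude |∇z| = √(a² + b²) = √(0.20074 + 0.63891) = 0.91632.
True dip = arctan(0.91632) = 42.5°, dipping toward SSE (azimuth ≈ 151°).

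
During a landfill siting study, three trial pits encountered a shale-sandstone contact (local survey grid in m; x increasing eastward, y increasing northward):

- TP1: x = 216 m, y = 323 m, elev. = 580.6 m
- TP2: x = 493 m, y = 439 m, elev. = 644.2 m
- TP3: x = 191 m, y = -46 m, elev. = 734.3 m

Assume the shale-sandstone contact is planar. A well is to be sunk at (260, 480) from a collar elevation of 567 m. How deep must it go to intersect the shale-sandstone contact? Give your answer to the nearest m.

38 m

Let the plane be z = a·x + b·y + c.
TP2−TP1: 277a + 116b = 63.6;  TP3−TP1: −25a − 369b = 153.7.
Solving gives a = 0.41583, b = −0.44470.
Then c = 580.6 − a·216 − b·323 = 634.42.
At (260, 480): z_contact = 108.1 − 213.5 + 634.42 = 529.1 m.
Depth below ground = 567 − 529.1 = 38 m.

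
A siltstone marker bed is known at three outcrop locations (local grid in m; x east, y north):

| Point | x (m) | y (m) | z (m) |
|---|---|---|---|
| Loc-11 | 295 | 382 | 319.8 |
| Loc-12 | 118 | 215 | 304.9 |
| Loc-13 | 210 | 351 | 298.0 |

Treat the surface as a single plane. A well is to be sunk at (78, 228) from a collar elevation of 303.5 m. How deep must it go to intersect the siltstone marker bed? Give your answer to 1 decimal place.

Two edge vectors: Loc-11→Loc-12 = (-177, -167, -14.9), Loc-11→Loc-13 = (-85, -31, -21.8).
Normal n = (Loc-11→Loc-12) × (Loc-11→Loc-13) = (3178.7, -2592.1, -8708).
So ∂z/∂x = −n_x/n_z = 0.36503 and ∂z/∂y = −n_y/n_z = −0.29767.
Intercept c from Loc-11: 319.8 − 107.68 + 113.71 = 325.82.
At (78, 228): z_contact = 28.47 − 67.87 + 325.82 = 286.43 m.
Depth below ground = 303.5 − 286.43 = 17.1 m.

17.1 m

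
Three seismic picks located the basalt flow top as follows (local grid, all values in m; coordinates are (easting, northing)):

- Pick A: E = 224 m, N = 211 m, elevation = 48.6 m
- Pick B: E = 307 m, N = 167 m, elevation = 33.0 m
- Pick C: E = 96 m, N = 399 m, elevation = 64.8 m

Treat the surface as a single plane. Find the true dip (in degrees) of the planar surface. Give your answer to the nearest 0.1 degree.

13.1°

Two edge vectors: Pick A→Pick B = (83, -44, -15.6), Pick A→Pick C = (-128, 188, 16.2).
Normal n = (Pick A→Pick B) × (Pick A→Pick C) = (2220, 652.2, 9972).
So ∂z/∂E = −n_x/n_z = −0.22262 and ∂z/∂N = −n_y/n_z = −0.06540.
Gradient magnitude |∇z| = √(a² + b²) = √(0.04956 + 0.00428) = 0.23203.
True dip = arctan(0.23203) = 13.1°, dipping toward ENE (azimuth ≈ 074°).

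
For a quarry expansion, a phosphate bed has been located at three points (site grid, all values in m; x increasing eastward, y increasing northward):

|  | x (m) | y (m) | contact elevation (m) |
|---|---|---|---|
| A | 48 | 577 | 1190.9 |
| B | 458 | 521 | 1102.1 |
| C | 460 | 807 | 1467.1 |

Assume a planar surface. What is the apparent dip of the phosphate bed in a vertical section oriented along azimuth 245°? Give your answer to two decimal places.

26.62°

Two edge vectors: A→B = (410, -56, -88.8), A→C = (412, 230, 276.2).
Normal n = (A→B) × (A→C) = (4956.8, -149827.6, 117372).
So ∂z/∂x = −n_x/n_z = −0.04223 and ∂z/∂y = −n_y/n_z = 1.27652.
Unit vector along 245° is (sin 245°, cos 245°) = (-0.9063, -0.4226).
Slope in that direction = a·(-0.9063) + b·(-0.4226) = −0.50121.
Apparent dip = arctan|0.50121| = 26.62° (true dip is 51.9°, so apparent ≤ true as expected).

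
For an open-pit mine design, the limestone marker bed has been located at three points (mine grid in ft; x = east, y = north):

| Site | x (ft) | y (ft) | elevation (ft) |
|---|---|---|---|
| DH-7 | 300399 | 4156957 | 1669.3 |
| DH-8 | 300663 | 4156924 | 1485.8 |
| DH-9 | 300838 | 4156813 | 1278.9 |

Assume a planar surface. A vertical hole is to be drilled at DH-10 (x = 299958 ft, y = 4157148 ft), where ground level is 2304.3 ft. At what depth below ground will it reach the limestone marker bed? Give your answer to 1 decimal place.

Let the plane be z = a·x + b·y + c.
DH-8−DH-7: 264a − 33b = −183.5;  DH-9−DH-7: 439a − 144b = −390.4.
Solving gives a = −0.575494071, b = 0.956653491.
Then c = 1669.3 − a·300399 − b·4156957 = −3802220.28.
At (299958, 4157148): z_contact = −172624.05 + 3976950.15 − 3802220.28 = 2105.81 ft.
Depth below ground = 2304.3 − 2105.81 = 198.5 ft.

198.5 ft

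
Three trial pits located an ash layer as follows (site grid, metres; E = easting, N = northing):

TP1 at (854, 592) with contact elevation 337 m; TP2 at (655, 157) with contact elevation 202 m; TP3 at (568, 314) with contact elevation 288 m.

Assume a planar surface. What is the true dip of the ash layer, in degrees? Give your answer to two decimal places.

Let the plane be z = a·E + b·N + c.
TP2−TP1: −199a − 435b = −135;  TP3−TP1: −286a − 278b = −49.
Solving gives a = −0.23470, b = 0.41771.
Gradient magnitude |∇z| = √(a² + b²) = √(0.05508 + 0.17448) = 0.47913.
True dip = arctan(0.47913) = 25.60°, dipping toward SSE (azimuth ≈ 151°).

25.60°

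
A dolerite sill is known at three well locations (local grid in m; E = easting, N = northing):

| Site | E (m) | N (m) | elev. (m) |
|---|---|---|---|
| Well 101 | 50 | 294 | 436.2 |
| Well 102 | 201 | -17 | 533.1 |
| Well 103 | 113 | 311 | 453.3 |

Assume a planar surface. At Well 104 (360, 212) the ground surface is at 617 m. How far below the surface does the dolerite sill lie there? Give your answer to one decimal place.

70.3 m

Let the plane be z = a·E + b·N + c.
Well 102−Well 101: 151a − 311b = 96.9;  Well 103−Well 101: 63a + 17b = 17.1.
Solving gives a = 0.31432, b = −0.15896.
Then c = 436.2 − a·50 − b·294 = 467.22.
At (360, 212): z_contact = 113.16 − 33.70 + 467.22 = 546.68 m.
Depth below ground = 617 − 546.68 = 70.3 m.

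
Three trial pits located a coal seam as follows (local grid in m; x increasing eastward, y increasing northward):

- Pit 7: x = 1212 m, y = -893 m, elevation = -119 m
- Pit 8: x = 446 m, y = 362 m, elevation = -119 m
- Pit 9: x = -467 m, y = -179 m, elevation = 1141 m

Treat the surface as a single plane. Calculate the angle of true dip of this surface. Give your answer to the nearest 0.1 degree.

Let the plane be z = a·x + b·y + c.
Pit 8−Pit 7: −766a + 1255b = 0;  Pit 9−Pit 7: −1679a + 714b = 1260.
Solving gives a = −1.01351, b = −0.61860.
Gradient magnitude |∇z| = √(a² + b²) = √(1.02720 + 0.38267) = 1.18738.
True dip = arctan(1.18738) = 49.9°, dipping toward ENE (azimuth ≈ 059°).

49.9°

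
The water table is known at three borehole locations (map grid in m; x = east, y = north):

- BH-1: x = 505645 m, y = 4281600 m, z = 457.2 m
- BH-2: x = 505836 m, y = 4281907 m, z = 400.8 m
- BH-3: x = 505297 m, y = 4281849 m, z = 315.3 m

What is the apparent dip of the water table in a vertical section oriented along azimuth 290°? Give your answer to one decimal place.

15.8°

Two edge vectors: BH-1→BH-2 = (191, 307, -56.4), BH-1→BH-3 = (-348, 249, -141.9).
Normal n = (BH-1→BH-2) × (BH-1→BH-3) = (-29519.7, 46730.1, 154395).
So ∂z/∂x = −n_x/n_z = 0.19120 and ∂z/∂y = −n_y/n_z = −0.30267.
Unit vector along 290° is (sin 290°, cos 290°) = (-0.9397, 0.3420).
Slope in that direction = a·(-0.9397) + b·(0.3420) = −0.28318.
Apparent dip = arctan|0.28318| = 15.8° (true dip is 19.7°, so apparent ≤ true as expected).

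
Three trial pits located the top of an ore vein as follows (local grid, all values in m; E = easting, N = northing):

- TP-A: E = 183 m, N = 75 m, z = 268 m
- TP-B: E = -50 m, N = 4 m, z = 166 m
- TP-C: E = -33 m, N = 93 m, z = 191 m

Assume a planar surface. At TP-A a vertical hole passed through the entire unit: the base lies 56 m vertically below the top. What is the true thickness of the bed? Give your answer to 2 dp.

Two edge vectors: TP-A→TP-B = (-233, -71, -102), TP-A→TP-C = (-216, 18, -77).
Normal n = (TP-A→TP-B) × (TP-A→TP-C) = (7303, 4091, -19530).
So ∂z/∂E = −n_x/n_z = 0.37394 and ∂z/∂N = −n_y/n_z = 0.20947.
|∇z| = √(a²+b²) = 0.42861, so dip δ = arctan(0.42861) = 23.20°.
True thickness = vertical thickness × cos δ = 56 × cos 23.20° = 51.47 m.

51.47 m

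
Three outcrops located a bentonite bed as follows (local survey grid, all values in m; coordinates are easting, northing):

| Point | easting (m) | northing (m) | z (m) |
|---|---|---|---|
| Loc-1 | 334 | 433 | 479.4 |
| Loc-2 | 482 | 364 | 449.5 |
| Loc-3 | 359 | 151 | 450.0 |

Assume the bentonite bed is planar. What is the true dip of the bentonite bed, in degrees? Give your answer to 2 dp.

10.41°

Let the plane be z = a·easting + b·northing + c.
Loc-2−Loc-1: 148a − 69b = −29.9;  Loc-3−Loc-1: 25a − 282b = −29.4.
Solving gives a = −0.16004, b = 0.09007.
Gradient magnitude |∇z| = √(a² + b²) = √(0.02561 + 0.00811) = 0.18364.
True dip = arctan(0.18364) = 10.41°, dipping toward ESE (azimuth ≈ 119°).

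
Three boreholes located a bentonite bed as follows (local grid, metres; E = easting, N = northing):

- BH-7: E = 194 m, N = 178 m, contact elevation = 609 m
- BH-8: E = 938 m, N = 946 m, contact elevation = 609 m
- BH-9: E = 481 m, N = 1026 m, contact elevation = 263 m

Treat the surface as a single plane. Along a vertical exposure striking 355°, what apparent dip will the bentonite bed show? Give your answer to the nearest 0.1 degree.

34.3°

Let the plane be z = a·E + b·N + c.
BH-8−BH-7: 744a + 768b = 0;  BH-9−BH-7: 287a + 848b = −346.
Solving gives a = 0.64733, b = −0.62710.
Unit vector along 355° is (sin 355°, cos 355°) = (-0.0872, 0.9962).
Slope in that direction = a·(-0.0872) + b·(0.9962) = −0.68114.
Apparent dip = arctan|0.68114| = 34.3° (true dip is 42.0°, so apparent ≤ true as expected).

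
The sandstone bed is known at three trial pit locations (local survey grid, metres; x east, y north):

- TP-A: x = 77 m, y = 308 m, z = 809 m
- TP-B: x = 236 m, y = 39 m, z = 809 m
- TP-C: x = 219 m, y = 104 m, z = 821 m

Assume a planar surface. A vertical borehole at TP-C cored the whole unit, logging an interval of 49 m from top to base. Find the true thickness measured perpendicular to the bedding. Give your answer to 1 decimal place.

Let the plane be z = a·x + b·y + c.
TP-B−TP-A: 159a − 269b = 0;  TP-C−TP-A: 142a − 204b = 12.
Solving gives a = 0.56022, b = 0.33114.
|∇z| = √(a²+b²) = 0.65077, so dip δ = arctan(0.65077) = 33.05°.
True thickness = vertical thickness × cos δ = 49 × cos 33.05° = 41.1 m.

41.1 m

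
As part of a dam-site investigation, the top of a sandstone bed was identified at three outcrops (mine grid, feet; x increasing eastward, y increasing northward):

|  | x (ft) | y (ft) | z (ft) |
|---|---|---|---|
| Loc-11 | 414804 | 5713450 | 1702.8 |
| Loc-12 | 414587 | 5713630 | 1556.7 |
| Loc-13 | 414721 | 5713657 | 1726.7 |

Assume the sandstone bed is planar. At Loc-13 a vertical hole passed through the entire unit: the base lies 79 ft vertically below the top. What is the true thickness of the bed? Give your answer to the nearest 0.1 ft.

48.4 ft

Let the plane be z = a·x + b·y + c.
Loc-12−Loc-11: −217a + 180b = −146.1;  Loc-13−Loc-11: −83a + 207b = 23.9.
Solving gives a = 1.15230, b = 0.57749.
|∇z| = √(a²+b²) = 1.28891, so dip δ = arctan(1.28891) = 52.19°.
True thickness = vertical thickness × cos δ = 79 × cos 52.19° = 48.4 ft.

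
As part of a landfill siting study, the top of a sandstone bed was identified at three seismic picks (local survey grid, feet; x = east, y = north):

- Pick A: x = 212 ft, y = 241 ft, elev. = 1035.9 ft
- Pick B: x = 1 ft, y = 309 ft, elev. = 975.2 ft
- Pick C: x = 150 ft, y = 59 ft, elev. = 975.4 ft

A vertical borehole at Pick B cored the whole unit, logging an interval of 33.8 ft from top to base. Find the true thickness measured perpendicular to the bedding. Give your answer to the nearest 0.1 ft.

Two edge vectors: Pick A→Pick B = (-211, 68, -60.7), Pick A→Pick C = (-62, -182, -60.5).
Normal n = (Pick A→Pick B) × (Pick A→Pick C) = (-15161.4, -9002.1, 42618).
So ∂z/∂x = −n_x/n_z = 0.35575 and ∂z/∂y = −n_y/n_z = 0.21123.
|∇z| = √(a²+b²) = 0.41373, so dip δ = arctan(0.41373) = 22.48°.
True thickness = vertical thickness × cos δ = 33.8 × cos 22.48° = 31.2 ft.

31.2 ft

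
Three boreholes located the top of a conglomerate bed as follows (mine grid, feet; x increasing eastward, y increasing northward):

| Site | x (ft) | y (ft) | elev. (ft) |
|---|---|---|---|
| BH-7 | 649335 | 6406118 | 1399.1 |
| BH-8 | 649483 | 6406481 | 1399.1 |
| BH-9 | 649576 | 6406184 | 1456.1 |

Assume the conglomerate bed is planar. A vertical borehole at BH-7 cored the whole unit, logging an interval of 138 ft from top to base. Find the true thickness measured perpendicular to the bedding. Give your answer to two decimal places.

132.63 ft

Let the plane be z = a·x + b·y + c.
BH-8−BH-7: 148a + 363b = 0;  BH-9−BH-7: 241a + 66b = 57.
Solving gives a = 0.26624, b = −0.10855.
|∇z| = √(a²+b²) = 0.28752, so dip δ = arctan(0.28752) = 16.04°.
True thickness = vertical thickness × cos δ = 138 × cos 16.04° = 132.63 ft.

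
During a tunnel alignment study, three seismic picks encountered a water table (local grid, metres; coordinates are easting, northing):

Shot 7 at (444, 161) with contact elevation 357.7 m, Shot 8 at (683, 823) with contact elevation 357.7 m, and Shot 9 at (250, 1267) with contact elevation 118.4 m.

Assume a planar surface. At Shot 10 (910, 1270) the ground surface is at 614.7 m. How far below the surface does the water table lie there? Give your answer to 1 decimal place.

Let the plane be z = a·easting + b·northing + c.
Shot 8−Shot 7: 239a + 662b = 0;  Shot 9−Shot 7: −194a + 1106b = −239.3.
Solving gives a = 0.403340, b = −0.145617.
Then c = 357.7 − a·444 − b·161 = 202.06.
At (910, 1270): z_contact = 367.04 − 184.93 + 202.06 = 384.17 m.
Depth below ground = 614.7 − 384.17 = 230.5 m.

230.5 m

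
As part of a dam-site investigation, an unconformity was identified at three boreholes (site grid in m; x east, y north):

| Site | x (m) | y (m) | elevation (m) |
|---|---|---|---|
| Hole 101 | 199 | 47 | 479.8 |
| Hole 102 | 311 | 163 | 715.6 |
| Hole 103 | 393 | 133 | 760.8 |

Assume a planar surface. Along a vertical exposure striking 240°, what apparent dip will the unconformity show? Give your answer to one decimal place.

54.1°

Let the plane be z = a·x + b·y + c.
Hole 102−Hole 101: 112a + 116b = 235.8;  Hole 103−Hole 101: 194a + 86b = 281.
Solving gives a = 0.95690, b = 1.10886.
Unit vector along 240° is (sin 240°, cos 240°) = (-0.8660, -0.5000).
Slope in that direction = a·(-0.8660) + b·(-0.5000) = −1.38313.
Apparent dip = arctan|1.38313| = 54.1° (true dip is 55.7°, so apparent ≤ true as expected).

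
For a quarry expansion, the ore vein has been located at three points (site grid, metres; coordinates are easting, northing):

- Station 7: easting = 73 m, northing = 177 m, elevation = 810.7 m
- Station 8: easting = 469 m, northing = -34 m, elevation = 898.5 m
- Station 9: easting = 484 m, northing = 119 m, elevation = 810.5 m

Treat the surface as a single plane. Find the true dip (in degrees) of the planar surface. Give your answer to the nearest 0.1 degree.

29.8°

Let the plane be z = a·easting + b·northing + c.
Station 8−Station 7: 396a − 211b = 87.8;  Station 9−Station 7: 411a − 58b = −0.2.
Solving gives a = −0.08054, b = −0.56727.
Gradient magnitude |∇z| = √(a² + b²) = √(0.00649 + 0.32179) = 0.57296.
True dip = arctan(0.57296) = 29.8°, dipping toward N (azimuth ≈ 008°).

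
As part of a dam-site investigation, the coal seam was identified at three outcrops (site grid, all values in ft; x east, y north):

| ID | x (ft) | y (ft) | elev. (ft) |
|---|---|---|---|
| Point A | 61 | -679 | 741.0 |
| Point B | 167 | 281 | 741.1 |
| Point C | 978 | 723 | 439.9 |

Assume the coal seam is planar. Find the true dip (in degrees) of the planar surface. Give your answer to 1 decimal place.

21.7°

Let the plane be z = a·x + b·y + c.
Point B−Point A: 106a + 960b = 0.1;  Point C−Point A: 917a + 1402b = −301.1.
Solving gives a = −0.39523, b = 0.04374.
Gradient magnitude |∇z| = √(a² + b²) = √(0.15621 + 0.00191) = 0.39765.
True dip = arctan(0.39765) = 21.7°, dipping toward E (azimuth ≈ 096°).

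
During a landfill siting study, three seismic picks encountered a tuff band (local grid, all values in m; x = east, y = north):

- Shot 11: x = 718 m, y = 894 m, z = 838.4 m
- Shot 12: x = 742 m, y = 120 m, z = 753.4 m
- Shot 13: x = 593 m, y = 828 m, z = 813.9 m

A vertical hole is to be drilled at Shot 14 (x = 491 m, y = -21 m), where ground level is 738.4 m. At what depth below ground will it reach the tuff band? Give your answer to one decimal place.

Let the plane be z = a·x + b·y + c.
Shot 12−Shot 11: 24a − 774b = −85;  Shot 13−Shot 11: −125a − 66b = −24.5.
Solving gives a = 0.13579, b = 0.11403.
Then c = 838.4 − a·718 − b·894 = 638.96.
At (491, -21): z_contact = 66.67 − 2.39 + 638.96 = 703.24 m.
Depth below ground = 738.4 − 703.24 = 35.2 m.

35.2 m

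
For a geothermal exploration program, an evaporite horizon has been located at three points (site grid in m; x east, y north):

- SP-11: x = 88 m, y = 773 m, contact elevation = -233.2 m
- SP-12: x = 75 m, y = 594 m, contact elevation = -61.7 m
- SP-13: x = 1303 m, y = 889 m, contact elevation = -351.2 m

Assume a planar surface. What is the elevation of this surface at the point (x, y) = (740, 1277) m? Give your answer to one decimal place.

Two edge vectors: SP-11→SP-12 = (-13, -179, 171.5), SP-11→SP-13 = (1215, 116, -118).
Normal n = (SP-11→SP-12) × (SP-11→SP-13) = (1228, 206838.5, 215977).
So ∂z/∂x = −n_x/n_z = −0.005686 and ∂z/∂y = −n_y/n_z = −0.957688.
Intercept c from SP-11: -233.2 + 0.50 + 740.29 = 507.59.
At (740, 1277): z = −4.2 − 1223.0 + 507.59 = -719.6 m.

-719.6 m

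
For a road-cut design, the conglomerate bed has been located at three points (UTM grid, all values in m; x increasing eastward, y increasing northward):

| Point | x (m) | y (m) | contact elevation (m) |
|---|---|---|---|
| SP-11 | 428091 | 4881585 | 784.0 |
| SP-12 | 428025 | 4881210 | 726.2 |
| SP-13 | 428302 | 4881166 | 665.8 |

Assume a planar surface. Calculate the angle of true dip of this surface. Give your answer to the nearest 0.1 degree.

14.9°

Let the plane be z = a·x + b·y + c.
SP-12−SP-11: −66a − 375b = −57.8;  SP-13−SP-11: 211a − 419b = −118.2.
Solving gives a = −0.18830, b = 0.18727.
Gradient magnitude |∇z| = √(a² + b²) = √(0.03546 + 0.03507) = 0.26557.
True dip = arctan(0.26557) = 14.9°, dipping toward SE (azimuth ≈ 135°).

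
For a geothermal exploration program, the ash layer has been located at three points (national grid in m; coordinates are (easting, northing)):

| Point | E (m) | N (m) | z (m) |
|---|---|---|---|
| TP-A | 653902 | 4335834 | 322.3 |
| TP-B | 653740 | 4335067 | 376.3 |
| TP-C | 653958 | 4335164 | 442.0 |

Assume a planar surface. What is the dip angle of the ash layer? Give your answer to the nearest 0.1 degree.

21.6°

Let the plane be z = a·E + b·N + c.
TP-B−TP-A: −162a − 767b = 54;  TP-C−TP-A: 56a − 670b = 119.7.
Solving gives a = 0.36721, b = −0.14796.
Gradient magnitude |∇z| = √(a² + b²) = √(0.13485 + 0.02189) = 0.39590.
True dip = arctan(0.39590) = 21.6°, dipping toward WNW (azimuth ≈ 292°).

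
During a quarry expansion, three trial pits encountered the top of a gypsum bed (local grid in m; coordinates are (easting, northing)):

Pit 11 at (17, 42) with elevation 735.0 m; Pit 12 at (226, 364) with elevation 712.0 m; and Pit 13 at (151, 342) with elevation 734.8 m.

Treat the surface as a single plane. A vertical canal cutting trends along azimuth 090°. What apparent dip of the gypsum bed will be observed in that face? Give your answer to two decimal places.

19.27°

Let the plane be z = a·E + b·N + c.
Pit 12−Pit 11: 209a + 322b = −23;  Pit 13−Pit 11: 134a + 300b = −0.2.
Solving gives a = −0.34961, b = 0.15549.
Unit vector along 090° is (sin 90°, cos 90°) = (1.0000, 0.0000).
Slope in that direction = a·(1.0000) + b·(0.0000) = −0.34961.
Apparent dip = arctan|0.34961| = 19.27° (true dip is 20.9°, so apparent ≤ true as expected).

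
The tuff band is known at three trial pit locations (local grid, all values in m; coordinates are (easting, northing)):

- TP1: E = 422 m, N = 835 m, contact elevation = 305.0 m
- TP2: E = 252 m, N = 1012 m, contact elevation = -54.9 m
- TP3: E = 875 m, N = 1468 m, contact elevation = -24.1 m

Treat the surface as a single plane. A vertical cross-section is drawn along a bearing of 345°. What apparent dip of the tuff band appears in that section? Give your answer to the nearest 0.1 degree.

53.7°

Two edge vectors: TP1→TP2 = (-170, 177, -359.9), TP1→TP3 = (453, 633, -329.1).
Normal n = (TP1→TP2) × (TP1→TP3) = (169566, -218981.7, -187791).
So ∂z/∂E = −n_x/n_z = 0.90295 and ∂z/∂N = −n_y/n_z = −1.16609.
Unit vector along 345° is (sin 345°, cos 345°) = (-0.2588, 0.9659).
Slope in that direction = a·(-0.2588) + b·(0.9659) = −1.36006.
Apparent dip = arctan|1.36006| = 53.7° (true dip is 55.9°, so apparent ≤ true as expected).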